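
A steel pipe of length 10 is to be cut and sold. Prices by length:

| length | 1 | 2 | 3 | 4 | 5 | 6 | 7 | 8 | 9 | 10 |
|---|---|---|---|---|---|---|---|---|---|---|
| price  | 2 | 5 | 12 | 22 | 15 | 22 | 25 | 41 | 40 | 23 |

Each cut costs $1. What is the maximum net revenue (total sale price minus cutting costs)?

47

Build v[k] bottom-up: v[k] = max over allowed piece i of (p[i] + v[k−i]) − 1 per cut.
v[1] = 2
v[2] = max(2+2-1, 5+0) = 5
v[3] = max(2+5-1, 5+2-1, 12+0) = 12
v[4] = max(2+12-1, 5+5-1, 12+2-1, 22+0) = 22
v[5] = max(2+22-1, 5+12-1, 12+5-1, 22+2-1, 15+0) = 23
v[6] = max(2+23-1, 5+22-1, 12+12-1, 22+5-1, 15+2-1, 22+0) = 26
v[7] = max(2+26-1, 5+23-1, 12+22-1, …, 22+2-1, 25+0) = 33
v[8] = max(2+33-1, 5+26-1, 12+23-1, …, 25+2-1, 41+0) = 43
v[9] = max(2+43-1, 5+33-1, 12+26-1, …, 41+2-1, 40+0) = 44
v[10] = max(2+44-1, 5+43-1, 12+33-1, …, 40+2-1, 23+0) = 47
One optimal plan: pieces 4 + 4 + 2 (2 cuts) → $49 − $2 = $47.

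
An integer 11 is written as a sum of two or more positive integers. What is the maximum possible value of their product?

Let prod[k] be the best product for length k (with at least one cut). For each first piece i, the rest contributes max(k−i, prod[k−i]).
prod[2] = 1*max(1,0) = 1*1 = 1
prod[3] = max(1*2, 2*1) = 2
prod[4] = max(1*3, 2*2, 3*1) = 4
prod[5] = max(1*4, 2*3, 3*2, 4*1) = 6
prod[6] = max(1*6, 2*4, 3*3, 4*2, 5*1) = 9
prod[7] = max(1*9, 2*6, 3*4, 4*3, 5*2, 6*1) = 12
prod[8] = max(1*12, 2*9, 3*6, …, 6*2, 7*1) = 18
prod[9] = max(1*18, 2*12, 3*9, …, 7*2, 8*1) = 27
prod[10] = max(1*27, 2*18, 3*12, …, 8*2, 9*1) = 36
prod[11] = max(1*36, 2*27, 3*18, …, 9*2, 10*1) = 54
One optimal split: 3 + 3 + 3 + 2; product 3*3*3*2 = 54.

54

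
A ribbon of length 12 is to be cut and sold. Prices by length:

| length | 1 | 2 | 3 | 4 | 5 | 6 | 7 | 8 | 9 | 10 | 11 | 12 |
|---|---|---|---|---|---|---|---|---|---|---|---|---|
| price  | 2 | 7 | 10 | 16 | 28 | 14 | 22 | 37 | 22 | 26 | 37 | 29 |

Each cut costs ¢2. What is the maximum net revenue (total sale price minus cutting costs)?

59

Let v[k] be the best obtainable value from length k. For each k, try every first piece i and keep the best of price[i] + v[k−i] minus the 2 cut fee when i<k.
v[1] = 2
v[2] = max(2+2-2, 7+0) = 7
v[3] = max(2+7-2, 7+2-2, 10+0) = 10
v[4] = max(2+10-2, 7+7-2, 10+2-2, 16+0) = 16
v[5] = max(2+16-2, 7+10-2, 10+7-2, 16+2-2, 28+0) = 28
v[6] = max(2+28-2, 7+16-2, 10+10-2, 16+7-2, 28+2-2, 14+0) = 28
v[7] = max(2+28-2, 7+28-2, 10+16-2, …, 14+2-2, 22+0) = 33
v[8] = max(2+33-2, 7+28-2, 10+28-2, …, 22+2-2, 37+0) = 37
v[9] = max(2+37-2, 7+33-2, 10+28-2, …, 37+2-2, 22+0) = 42
v[10] = max(2+42-2, 7+37-2, 10+33-2, …, 22+2-2, 26+0) = 54
v[11] = max(2+54-2, 7+42-2, 10+37-2, …, 26+2-2, 37+0) = 54
v[12] = max(2+54-2, 7+54-2, 10+42-2, …, 37+2-2, 29+0) = 59
One optimal plan: pieces 5 + 5 + 2 (2 cuts) → ¢63 − ¢4 = ¢59.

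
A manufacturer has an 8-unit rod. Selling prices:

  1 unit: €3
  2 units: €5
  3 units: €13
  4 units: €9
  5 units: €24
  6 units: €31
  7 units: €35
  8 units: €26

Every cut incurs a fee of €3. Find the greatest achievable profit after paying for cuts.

Let v[k] be the best obtainable value from length k. For each k, try every first piece i and keep the best of price[i] + v[k−i] minus the 3 cut fee when i<k.
v[1] = 3
v[2] = max(3+3-3, 5+0) = 5
v[3] = max(3+5-3, 5+3-3, 13+0) = 13
v[4] = max(3+13-3, 5+5-3, 13+3-3, 9+0) = 13
v[5] = max(3+13-3, 5+13-3, 13+5-3, 9+3-3, 24+0) = 24
v[6] = max(3+24-3, 5+13-3, 13+13-3, 9+5-3, 24+3-3, 31+0) = 31
v[7] = max(3+31-3, 5+24-3, 13+13-3, …, 31+3-3, 35+0) = 35
v[8] = max(3+35-3, 5+31-3, 13+24-3, …, 35+3-3, 26+0) = 35
One optimal plan: pieces 7 + 1 (1 cut) → €38 − €3 = €35.

35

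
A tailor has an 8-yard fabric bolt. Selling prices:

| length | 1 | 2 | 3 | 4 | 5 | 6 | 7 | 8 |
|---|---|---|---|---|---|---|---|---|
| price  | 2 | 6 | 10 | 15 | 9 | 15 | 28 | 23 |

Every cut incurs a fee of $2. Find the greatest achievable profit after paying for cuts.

Build r[k] bottom-up: r[k] = max over allowed piece i of (p[i] + r[k−i]) − 2 per cut.
r[1] = 2
r[2] = max(2+2-2, 6+0) = 6
r[3] = max(2+6-2, 6+2-2, 10+0) = 10
r[4] = max(2+10-2, 6+6-2, 10+2-2, 15+0) = 15
r[5] = max(2+15-2, 6+10-2, 10+6-2, 15+2-2, 9+0) = 15
r[6] = max(2+15-2, 6+15-2, 10+10-2, 15+6-2, 9+2-2, 15+0) = 19
r[7] = max(2+19-2, 6+15-2, 10+15-2, …, 15+2-2, 28+0) = 28
r[8] = max(2+28-2, 6+19-2, 10+15-2, …, 28+2-2, 23+0) = 28
One optimal plan: pieces 7 + 1 (1 cut) → $30 − $2 = $28.

28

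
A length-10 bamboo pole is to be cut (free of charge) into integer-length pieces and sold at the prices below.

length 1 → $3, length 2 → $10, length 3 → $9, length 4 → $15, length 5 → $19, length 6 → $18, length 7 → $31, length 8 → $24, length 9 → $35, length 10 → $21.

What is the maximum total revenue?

50

Let v[k] be the best obtainable value from length k. For each k, try every first piece i and keep the best of price[i] + v[k−i].
v[1] = 3
v[2] = 10
v[3] = 13  (first piece 1, then v[2]=10)
v[4] = 20  (first piece 2, then v[2]=10)
v[5] = 23  (first piece 1, then v[4]=20)
v[6] = 30  (first piece 2, then v[4]=20)
v[7] = 33  (first piece 1, then v[6]=30)
v[8] = 40  (first piece 2, then v[6]=30)
v[9] = 43  (first piece 1, then v[8]=40)
v[10] = 50  (first piece 2, then v[8]=40)
One optimal cutting: 2 + 2 + 2 + 2 + 2 → $10 + $10 + $10 + $10 + $10 = $50.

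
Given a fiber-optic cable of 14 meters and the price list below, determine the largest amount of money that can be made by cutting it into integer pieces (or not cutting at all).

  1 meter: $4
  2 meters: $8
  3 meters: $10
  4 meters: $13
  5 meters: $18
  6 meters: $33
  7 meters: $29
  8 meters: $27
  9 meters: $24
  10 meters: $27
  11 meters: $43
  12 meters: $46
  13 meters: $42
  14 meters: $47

74

Build R[k] bottom-up: R[k] = max over allowed piece i of (p[i] + R[k−i]).
R[1] = 4
R[2] = max(4+4, 8+0) = 8
R[3] = max(4+8, 8+4, 10+0) = 12
R[4] = max(4+12, 8+8, 10+4, 13+0) = 16
R[5] = max(4+16, 8+12, 10+8, 13+4, 18+0) = 20
R[6] = max(4+20, 8+16, 10+12, 13+8, 18+4, 33+0) = 33
R[7] = max(4+33, 8+20, 10+16, …, 33+4, 29+0) = 37
R[8] = max(4+37, 8+33, 10+20, …, 29+4, 27+0) = 41
R[9] = max(4+41, 8+37, 10+33, …, 27+4, 24+0) = 45
R[10] = max(4+45, 8+41, 10+37, …, 24+4, 27+0) = 49
R[11] = max(4+49, 8+45, 10+41, …, 27+4, 43+0) = 53
R[12] = max(4+53, 8+49, 10+45, …, 43+4, 46+0) = 66
R[13] = max(4+66, 8+53, 10+49, …, 46+4, 42+0) = 70
R[14] = max(4+70, 8+66, 10+53, …, 42+4, 47+0) = 74
One optimal cutting: 6 + 6 + 1 + 1 → $33 + $33 + $4 + $4 = $74.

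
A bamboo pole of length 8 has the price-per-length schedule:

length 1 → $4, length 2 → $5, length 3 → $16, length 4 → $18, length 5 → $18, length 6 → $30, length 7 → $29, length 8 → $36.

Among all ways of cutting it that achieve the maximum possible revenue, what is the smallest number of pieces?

4

Consider every possible first cut. r[k] is the best of p[i]+r[k−i] over all sellable i≤k.
r[1] = 4
r[2] = max(4+4, 5+0) = 8
r[3] = max(4+8, 5+4, 16+0) = 16
r[4] = max(4+16, 5+8, 16+4, 18+0) = 20
r[5] = max(4+20, 5+16, 16+8, 18+4, 18+0) = 24
r[6] = max(4+24, 5+20, 16+16, 18+8, 18+4, 30+0) = 32
r[7] = max(4+32, 5+24, 16+20, …, 30+4, 29+0) = 36
r[8] = max(4+36, 5+32, 16+24, …, 29+4, 36+0) = 40
Maximum revenue is $40.
Now minimize piece count subject to staying optimal: for each k, pieces[k] = 1 + min over i with p[i]+r[k−i]=r[k] of pieces[k−i].
pieces[5] = 3
pieces[6] = 2
pieces[7] = 3
pieces[8] = 4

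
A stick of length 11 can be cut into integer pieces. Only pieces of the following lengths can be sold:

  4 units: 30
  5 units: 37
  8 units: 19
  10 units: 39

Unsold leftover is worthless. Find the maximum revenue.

Consider every possible first cut. r[k] is the best of p[i]+r[k−i] over all sellable i≤k.
r[1] = 0
r[2] = 0
r[3] = 0
r[4] = 30
r[5] = 37
r[6] = 37
r[7] = 37
r[8] = 60  (first piece 4, then r[4]=30)
r[9] = 67  (first piece 4, then r[5]=37)
r[10] = 74  (first piece 5, then r[5]=37)
r[11] = 74
One optimal cutting: pieces 5 + 5 with 1 unit of scrap → 74.

74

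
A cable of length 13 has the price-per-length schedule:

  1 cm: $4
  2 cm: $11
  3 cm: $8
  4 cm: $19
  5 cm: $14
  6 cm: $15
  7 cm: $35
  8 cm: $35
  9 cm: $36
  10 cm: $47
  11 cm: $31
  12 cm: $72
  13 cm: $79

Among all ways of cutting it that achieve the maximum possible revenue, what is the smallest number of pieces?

Build r[k] bottom-up: r[k] = max over allowed piece i of (p[i] + r[k−i]).
r[1] = 4
r[2] = 11
r[3] = 15  (first piece 1, then r[2]=11)
r[4] = 22  (first piece 2, then r[2]=11)
r[5] = 26  (first piece 1, then r[4]=22)
r[6] = 33  (first piece 2, then r[4]=22)
r[7] = 37  (first piece 1, then r[6]=33)
r[8] = 44  (first piece 2, then r[6]=33)
r[9] = 48  (first piece 1, then r[8]=44)
r[10] = 55  (first piece 2, then r[8]=44)
r[11] = 59  (first piece 1, then r[10]=55)
r[12] = 72
r[13] = 79
Maximum revenue is $79.
Now minimize piece count subject to staying optimal: for each k, pieces[k] = 1 + min over i with p[i]+r[k−i]=r[k] of pieces[k−i].
pieces[10] = 5
pieces[11] = 6
pieces[12] = 1
pieces[13] = 1

1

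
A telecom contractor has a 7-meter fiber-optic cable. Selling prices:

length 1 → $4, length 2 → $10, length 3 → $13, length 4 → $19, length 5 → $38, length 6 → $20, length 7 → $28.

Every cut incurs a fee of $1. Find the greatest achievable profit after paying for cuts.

Build v[k] bottom-up: v[k] = max over allowed piece i of (p[i] + v[k−i]) − 1 per cut.
v[1] = 4
v[2] = 10
v[3] = 13  (first piece 1, then v[2]=10)
v[4] = 19  (first piece 2, then v[2]=10)
v[5] = 38
v[6] = 41  (first piece 1, then v[5]=38)
v[7] = 47  (first piece 2, then v[5]=38)
One optimal plan: pieces 5 + 2 (1 cut) → $48 − $1 = $47.

47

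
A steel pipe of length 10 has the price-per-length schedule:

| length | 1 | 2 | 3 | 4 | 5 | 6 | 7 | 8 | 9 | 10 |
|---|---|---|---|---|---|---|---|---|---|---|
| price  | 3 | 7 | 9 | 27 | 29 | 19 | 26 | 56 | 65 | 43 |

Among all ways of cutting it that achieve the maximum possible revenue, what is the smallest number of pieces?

2

Build r[k] bottom-up: r[k] = max over allowed piece i of (p[i] + r[k−i]).
r[1] = 3
r[2] = 7
r[3] = 10  (first piece 1, then r[2]=7)
r[4] = 27
r[5] = 30  (first piece 1, then r[4]=27)
r[6] = 34  (first piece 2, then r[4]=27)
r[7] = 37  (first piece 1, then r[6]=34)
r[8] = 56
r[9] = 65
r[10] = 68  (first piece 1, then r[9]=65)
Maximum revenue is $68.
Now minimize piece count subject to staying optimal: for each k, pieces[k] = 1 + min over i with p[i]+r[k−i]=r[k] of pieces[k−i].
pieces[7] = 3
pieces[8] = 1
pieces[9] = 1
pieces[10] = 2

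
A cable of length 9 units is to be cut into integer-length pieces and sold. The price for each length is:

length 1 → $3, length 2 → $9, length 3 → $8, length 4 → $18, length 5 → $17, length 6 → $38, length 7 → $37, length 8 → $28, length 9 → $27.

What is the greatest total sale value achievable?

Let r[k] be the best obtainable value from length k. For each k, try every first piece i and keep the best of price[i] + r[k−i].
r[1] = 3
r[2] = max(3+3, 9+0) = 9
r[3] = max(3+9, 9+3, 8+0) = 12
r[4] = max(3+12, 9+9, 8+3, 18+0) = 18
r[5] = max(3+18, 9+12, 8+9, 18+3, 17+0) = 21
r[6] = max(3+21, 9+18, 8+12, 18+9, 17+3, 38+0) = 38
r[7] = max(3+38, 9+21, 8+18, …, 38+3, 37+0) = 41
r[8] = max(3+41, 9+38, 8+21, …, 37+3, 28+0) = 47
r[9] = max(3+47, 9+41, 8+38, …, 28+3, 27+0) = 50
One optimal cutting: 6 + 2 + 1 → $38 + $9 + $3 = $50.

50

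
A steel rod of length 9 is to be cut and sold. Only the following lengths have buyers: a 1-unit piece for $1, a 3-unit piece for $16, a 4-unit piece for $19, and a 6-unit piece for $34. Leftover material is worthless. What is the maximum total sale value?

50

Consider every possible first cut. f[k] is the best of p[i]+f[k−i] over all sellable i≤k.
f[1] = 1
f[2] = 2  (first piece 1, then f[1]=1)
f[3] = 16
f[4] = 19
f[5] = 20  (first piece 1, then f[4]=19)
f[6] = 34
f[7] = 35  (first piece 1, then f[6]=34)
f[8] = 38  (first piece 4, then f[4]=19)
f[9] = 50  (first piece 3, then f[6]=34)
One optimal cutting: 6 + 3 → $50.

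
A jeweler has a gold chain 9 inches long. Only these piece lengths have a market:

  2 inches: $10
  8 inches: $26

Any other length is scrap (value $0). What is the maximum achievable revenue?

40

Consider every possible first cut. r[k] is the best of p[i]+r[k−i] over all sellable i≤k.
r[1] = 0
r[2] = 10
r[3] = 10
r[4] = 20  (first piece 2, then r[2]=10)
r[5] = 20
r[6] = 30  (first piece 2, then r[4]=20)
r[7] = 30
r[8] = max(10+30, 26+0) = 40
r[9] = max(10+30, 26+0) = 40
One optimal cutting: pieces 2 + 2 + 2 + 2 with 1 inch of scrap → $40.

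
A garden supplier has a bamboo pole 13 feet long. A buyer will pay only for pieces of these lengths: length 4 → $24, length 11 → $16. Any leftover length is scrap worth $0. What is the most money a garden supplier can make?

Let f[k] be the best obtainable value from length k. For each k, try every first piece i and keep the best of price[i] + f[k−i].
f[1] = 0
f[2] = 0
f[3] = 0
f[4] = 24
f[5] = 24
f[6] = 24
f[7] = 24
f[8] = 48  (first piece 4, then f[4]=24)
f[9] = 48
f[10] = 48
f[11] = 48
f[12] = 72  (first piece 4, then f[8]=48)
f[13] = 72
One optimal cutting: pieces 4 + 4 + 4 with 1 foot of scrap → $72.

72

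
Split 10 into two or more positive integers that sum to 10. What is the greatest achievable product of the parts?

Fill f[k] for k=2..10: at each k try every first piece i and multiply by the better of (k−i) uncut or f[k−i].
f[2] = 1*max(1,0) = 1*1 = 1
f[3] = max(1*2, 2*1) = 2
f[4] = max(1*3, 2*2, 3*1) = 4
f[5] = max(1*4, 2*3, 3*2, 4*1) = 6
f[6] = max(1*6, 2*4, 3*3, 4*2, 5*1) = 9
f[7] = max(1*9, 2*6, 3*4, 4*3, 5*2, 6*1) = 12
f[8] = max(1*12, 2*9, 3*6, …, 6*2, 7*1) = 18
f[9] = max(1*18, 2*12, 3*9, …, 7*2, 8*1) = 27
f[10] = max(1*27, 2*18, 3*12, …, 8*2, 9*1) = 36
One optimal split: 3 + 3 + 2 + 2; product 3*3*2*2 = 36.

36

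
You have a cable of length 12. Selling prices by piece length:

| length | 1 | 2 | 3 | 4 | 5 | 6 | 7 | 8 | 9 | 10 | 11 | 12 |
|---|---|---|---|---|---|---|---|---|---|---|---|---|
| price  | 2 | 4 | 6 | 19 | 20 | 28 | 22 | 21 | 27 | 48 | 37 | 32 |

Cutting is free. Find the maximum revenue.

Build v[k] bottom-up: v[k] = max over allowed piece i of (p[i] + v[k−i]).
v[1] = 2
v[2] = 4  (first piece 1, then v[1]=2)
v[3] = 6  (first piece 1, then v[2]=4)
v[4] = 19
v[5] = 21  (first piece 1, then v[4]=19)
v[6] = 28
v[7] = 30  (first piece 1, then v[6]=28)
v[8] = 38  (first piece 4, then v[4]=19)
v[9] = 40  (first piece 1, then v[8]=38)
v[10] = 48
v[11] = 50  (first piece 1, then v[10]=48)
v[12] = 57  (first piece 4, then v[8]=38)
One optimal cutting: 4 + 4 + 4 → 19 + 19 + 19 = 57.

57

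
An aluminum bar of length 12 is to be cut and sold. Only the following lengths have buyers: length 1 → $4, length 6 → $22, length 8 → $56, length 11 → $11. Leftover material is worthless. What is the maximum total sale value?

Build r[k] bottom-up: r[k] = max over allowed piece i of (p[i] + r[k−i]).
r[1] = 4
r[2] = 8  (first piece 1, then r[1]=4)
r[3] = 12  (first piece 1, then r[2]=8)
r[4] = 16  (first piece 1, then r[3]=12)
r[5] = 20  (first piece 1, then r[4]=16)
r[6] = max(4+20, 22+0) = 24
r[7] = max(4+24, 22+4) = 28
r[8] = max(4+28, 22+8, 56+0) = 56
r[9] = max(4+56, 22+12, 56+4) = 60
r[10] = max(4+60, 22+16, 56+8) = 64
r[11] = max(4+64, 22+20, 56+12, 11+0) = 68
r[12] = max(4+68, 22+24, 56+16, 11+4) = 72
One optimal cutting: 8 + 1 + 1 + 1 + 1 → $72.

72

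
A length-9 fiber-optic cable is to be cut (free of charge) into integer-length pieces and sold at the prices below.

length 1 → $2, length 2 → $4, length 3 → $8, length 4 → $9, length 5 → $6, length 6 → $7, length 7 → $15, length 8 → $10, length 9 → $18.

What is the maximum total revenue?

Let R[k] be the best obtainable value from length k. For each k, try every first piece i and keep the best of price[i] + R[k−i].
R[1] = 2
R[2] = 4  (first piece 1, then R[1]=2)
R[3] = 8
R[4] = 10  (first piece 1, then R[3]=8)
R[5] = 12  (first piece 1, then R[4]=10)
R[6] = 16  (first piece 3, then R[3]=8)
R[7] = 18  (first piece 1, then R[6]=16)
R[8] = 20  (first piece 1, then R[7]=18)
R[9] = 24  (first piece 3, then R[6]=16)
One optimal cutting: 3 + 3 + 3 → $8 + $8 + $8 = $24.

24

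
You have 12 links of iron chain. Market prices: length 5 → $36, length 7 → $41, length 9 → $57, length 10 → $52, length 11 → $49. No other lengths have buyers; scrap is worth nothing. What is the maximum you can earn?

Consider every possible first cut. f[k] is the best of p[i]+f[k−i] over all sellable i≤k.
f[1] = 0
f[2] = 0
f[3] = 0
f[4] = 0
f[5] = 36
f[6] = 36
f[7] = max(36+0, 41+0) = 41
f[8] = max(36+0, 41+0) = 41
f[9] = max(36+0, 41+0, 57+0) = 57
f[10] = max(36+36, 41+0, 57+0, 52+0) = 72
f[11] = max(36+36, 41+0, 57+0, 52+0, 49+0) = 72
f[12] = max(36+41, 41+36, 57+0, 52+0, 49+0) = 77
One optimal cutting: 7 + 5 → $77.

77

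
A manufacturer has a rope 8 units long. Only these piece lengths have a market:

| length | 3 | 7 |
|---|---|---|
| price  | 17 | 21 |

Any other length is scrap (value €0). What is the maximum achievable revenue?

Build best[k] bottom-up: best[k] = max over allowed piece i of (p[i] + best[k−i]).
best[1] = 0
best[2] = 0
best[3] = 17
best[4] = 17
best[5] = 17
best[6] = 34  (first piece 3, then best[3]=17)
best[7] = 34
best[8] = 34
One optimal cutting: pieces 3 + 3 with 2 units of scrap → €34.

34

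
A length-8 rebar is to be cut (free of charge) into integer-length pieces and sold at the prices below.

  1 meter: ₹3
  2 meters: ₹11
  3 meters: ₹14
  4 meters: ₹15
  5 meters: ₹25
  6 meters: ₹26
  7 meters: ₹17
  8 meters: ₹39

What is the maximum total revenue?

44

Build r[k] bottom-up: r[k] = max over allowed piece i of (p[i] + r[k−i]).
r[1] = 3
r[2] = max(3+3, 11+0) = 11
r[3] = max(3+11, 11+3, 14+0) = 14
r[4] = max(3+14, 11+11, 14+3, 15+0) = 22
r[5] = max(3+22, 11+14, 14+11, 15+3, 25+0) = 25
r[6] = max(3+25, 11+22, 14+14, 15+11, 25+3, 26+0) = 33
r[7] = max(3+33, 11+25, 14+22, …, 26+3, 17+0) = 36
r[8] = max(3+36, 11+33, 14+25, …, 17+3, 39+0) = 44
One optimal cutting: 2 + 2 + 2 + 2 → ₹11 + ₹11 + ₹11 + ₹11 = ₹44.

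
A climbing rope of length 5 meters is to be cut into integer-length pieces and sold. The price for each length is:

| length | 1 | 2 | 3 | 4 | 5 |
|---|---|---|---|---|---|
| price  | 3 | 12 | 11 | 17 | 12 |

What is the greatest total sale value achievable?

27

Build v[k] bottom-up: v[k] = max over allowed piece i of (p[i] + v[k−i]).
v[1] = 3
v[2] = max(3+3, 12+0) = 12
v[3] = max(3+12, 12+3, 11+0) = 15
v[4] = max(3+15, 12+12, 11+3, 17+0) = 24
v[5] = max(3+24, 12+15, 11+12, 17+3, 12+0) = 27
One optimal cutting: 2 + 2 + 1 → €12 + €12 + €3 = €27.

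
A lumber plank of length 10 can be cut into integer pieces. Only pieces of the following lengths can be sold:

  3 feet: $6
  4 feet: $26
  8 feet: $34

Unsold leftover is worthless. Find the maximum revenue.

52

Consider every possible first cut. r[k] is the best of p[i]+r[k−i] over all sellable i≤k.
r[1] = 0
r[2] = 0
r[3] = 6
r[4] = max(6+0, 26+0) = 26
r[5] = max(6+0, 26+0) = 26
r[6] = max(6+6, 26+0) = 26
r[7] = max(6+26, 26+6) = 32
r[8] = max(6+26, 26+26, 34+0) = 52
r[9] = max(6+26, 26+26, 34+0) = 52
r[10] = max(6+32, 26+26, 34+0) = 52
One optimal cutting: pieces 4 + 4 with 2 feet of scrap → $52.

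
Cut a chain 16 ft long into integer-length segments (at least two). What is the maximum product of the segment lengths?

324

Let f[k] be the best product for length k (with at least one cut). For each first piece i, the rest contributes max(k−i, f[k−i]).
f[2] = 1·max(1,0) = 1·1 = 1
f[3] = 1·max(2,1) = 1·2 = 2
f[4] = 2·max(2,1) = 2·2 = 4
f[5] = 2·max(3,2) = 2·3 = 6
f[6] = 3·max(3,2) = 3·3 = 9
f[7] = 2·max(5,6) = 2·6 = 12
f[8] = 2·max(6,9) = 2·9 = 18
f[9] = 3·max(6,9) = 3·9 = 27
f[10] = 2·max(8,18) = 2·18 = 36
f[11] = 2·max(9,27) = 2·27 = 54
f[12] = 3·max(9,27) = 3·27 = 81
f[13] = 2·max(11,54) = 2·54 = 108
f[14] = 2·max(12,81) = 2·81 = 162
f[15] = 3·max(12,81) = 3·81 = 243
f[16] = 2·max(14,162) = 2·162 = 324
One optimal split: 3 + 3 + 3 + 3 + 2 + 2; product 3·3·3·3·2·2 = 324.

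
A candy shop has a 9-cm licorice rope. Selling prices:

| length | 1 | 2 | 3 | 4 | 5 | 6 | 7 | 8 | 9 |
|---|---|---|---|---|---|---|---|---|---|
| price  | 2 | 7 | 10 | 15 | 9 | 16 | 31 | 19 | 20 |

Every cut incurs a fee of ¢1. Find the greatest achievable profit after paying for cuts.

Consider every possible first cut. net[k] is the best of p[i]+net[k−i] over all sellable i≤k, charging 1 whenever i<k.
net[1] = 2
net[2] = 7
net[3] = 10
net[4] = 15
net[5] = 16  (first piece 1, then net[4]=15)
net[6] = 21  (first piece 2, then net[4]=15)
net[7] = 31
net[8] = 32  (first piece 1, then net[7]=31)
net[9] = 37  (first piece 2, then net[7]=31)
One optimal plan: pieces 7 + 2 (1 cut) → ¢38 − ¢1 = ¢37.

37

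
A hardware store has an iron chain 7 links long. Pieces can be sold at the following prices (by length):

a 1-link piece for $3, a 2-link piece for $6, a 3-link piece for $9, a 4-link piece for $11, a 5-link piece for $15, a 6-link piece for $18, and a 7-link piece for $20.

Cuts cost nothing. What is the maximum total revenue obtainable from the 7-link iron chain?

Consider every possible first cut. v[k] is the best of p[i]+v[k−i] over all sellable i≤k.
v[1] = 3
v[2] = 6  (first piece 1, then v[1]=3)
v[3] = 9  (first piece 1, then v[2]=6)
v[4] = 12  (first piece 1, then v[3]=9)
v[5] = 15  (first piece 1, then v[4]=12)
v[6] = 18  (first piece 1, then v[5]=15)
v[7] = 21  (first piece 1, then v[6]=18)
One optimal cutting: 1 + 1 + 1 + 1 + 1 + 1 + 1 → $3 + $3 + $3 + $3 + $3 + $3 + $3 = $21.

21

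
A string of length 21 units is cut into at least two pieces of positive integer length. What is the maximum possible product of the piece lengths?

Fill g[k] for k=2..21: at each k try every first piece i and multiply by the better of (k−i) uncut or g[k−i].
Small cases: g[2]=1, g[3]=2, g[4]=4, g[5]=6, g[6]=9, g[7]=12, g[8]=18, g[9]=27, g[10]=36, g[11]=54, g[12]=81, g[13]=108, g[14]=162, g[15]=243.
g[16] = 2*max(14,162) = 2*162 = 324
g[17] = 2*max(15,243) = 2*243 = 486
g[18] = 3*max(15,243) = 3*243 = 729
g[19] = 2*max(17,486) = 2*486 = 972
g[20] = 2*max(18,729) = 2*729 = 1458
g[21] = 3*max(18,729) = 3*729 = 2187
One optimal split: 3 + 3 + 3 + 3 + 3 + 3 + 3; product 3*3*3*3*3*3*3 = 2187.

2187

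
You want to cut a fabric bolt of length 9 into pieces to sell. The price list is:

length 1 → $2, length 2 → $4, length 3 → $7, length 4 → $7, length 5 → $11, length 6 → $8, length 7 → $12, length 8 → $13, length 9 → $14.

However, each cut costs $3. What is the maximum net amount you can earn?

15

Build v[k] bottom-up: v[k] = max over allowed piece i of (p[i] + v[k−i]) − 3 per cut.
v[1] = 2
v[2] = 4
v[3] = 7
v[4] = 7
v[5] = 11
v[6] = 11  (first piece 3, then v[3]=7)
v[7] = 12  (first piece 2, then v[5]=11)
v[8] = 15  (first piece 3, then v[5]=11)
v[9] = 15  (first piece 3, then v[6]=11)
One optimal plan: pieces 3 + 3 + 3 (2 cuts) → $21 − $6 = $15.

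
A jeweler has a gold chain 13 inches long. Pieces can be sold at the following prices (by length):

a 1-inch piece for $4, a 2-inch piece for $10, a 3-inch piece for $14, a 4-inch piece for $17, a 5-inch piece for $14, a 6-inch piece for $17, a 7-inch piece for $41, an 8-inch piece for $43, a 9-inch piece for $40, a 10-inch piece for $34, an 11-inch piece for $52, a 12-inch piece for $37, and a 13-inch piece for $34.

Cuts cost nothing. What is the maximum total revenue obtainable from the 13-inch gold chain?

71

Let v[k] be the best obtainable value from length k. For each k, try every first piece i and keep the best of price[i] + v[k−i].
v[1] = 4
v[2] = 10
v[3] = 14  (first piece 1, then v[2]=10)
v[4] = 20  (first piece 2, then v[2]=10)
v[5] = 24  (first piece 1, then v[4]=20)
v[6] = 30  (first piece 2, then v[4]=20)
v[7] = 41
v[8] = 45  (first piece 1, then v[7]=41)
v[9] = 51  (first piece 2, then v[7]=41)
v[10] = 55  (first piece 1, then v[9]=51)
v[11] = 61  (first piece 2, then v[9]=51)
v[12] = 65  (first piece 1, then v[11]=61)
v[13] = 71  (first piece 2, then v[11]=61)
One optimal cutting: 7 + 2 + 2 + 2 → $41 + $10 + $10 + $10 = $71.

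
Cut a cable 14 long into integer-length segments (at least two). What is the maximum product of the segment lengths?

Fill P[k] for k=2..14: at each k try every first piece i and multiply by the better of (k−i) uncut or P[k−i].
Small cases: P[2]=1, P[3]=2, P[4]=4, P[5]=6, P[6]=9.
P[7] = 2*max(5,6) = 2*6 = 12
P[8] = 2*max(6,9) = 2*9 = 18
P[9] = 3*max(6,9) = 3*9 = 27
P[10] = 2*max(8,18) = 2*18 = 36
P[11] = 2*max(9,27) = 2*27 = 54
P[12] = 3*max(9,27) = 3*27 = 81
P[13] = 2*max(11,54) = 2*54 = 108
P[14] = 2*max(12,81) = 2*81 = 162
One optimal split: 3 + 3 + 3 + 3 + 2; product 3*3*3*3*2 = 162.

162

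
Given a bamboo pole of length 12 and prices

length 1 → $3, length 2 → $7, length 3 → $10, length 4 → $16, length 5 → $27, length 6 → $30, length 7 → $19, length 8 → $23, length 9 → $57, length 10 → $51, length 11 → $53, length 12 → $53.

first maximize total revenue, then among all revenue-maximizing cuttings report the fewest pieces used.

2

Consider every possible first cut. r[k] is the best of p[i]+r[k−i] over all sellable i≤k.
r[1] = 3
r[2] = 7
r[3] = 10  (first piece 1, then r[2]=7)
r[4] = 16
r[5] = 27
r[6] = 30  (first piece 1, then r[5]=27)
r[7] = 34  (first piece 2, then r[5]=27)
r[8] = 37  (first piece 1, then r[7]=34)
r[9] = 57
r[10] = 60  (first piece 1, then r[9]=57)
r[11] = 64  (first piece 2, then r[9]=57)
r[12] = 67  (first piece 1, then r[11]=64)
Maximum revenue is $67.
Now minimize piece count subject to staying optimal: for each k, pieces[k] = 1 + min over i with p[i]+r[k−i]=r[k] of pieces[k−i].
pieces[9] = 1
pieces[10] = 2
pieces[11] = 2
pieces[12] = 2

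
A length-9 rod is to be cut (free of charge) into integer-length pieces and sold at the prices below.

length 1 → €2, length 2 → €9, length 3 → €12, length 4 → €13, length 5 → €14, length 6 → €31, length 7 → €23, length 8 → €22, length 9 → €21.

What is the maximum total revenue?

43

Let R[k] be the best obtainable value from length k. For each k, try every first piece i and keep the best of price[i] + R[k−i].
R[1] = 2
R[2] = 9
R[3] = 12
R[4] = 18  (first piece 2, then R[2]=9)
R[5] = 21  (first piece 2, then R[3]=12)
R[6] = 31
R[7] = 33  (first piece 1, then R[6]=31)
R[8] = 40  (first piece 2, then R[6]=31)
R[9] = 43  (first piece 3, then R[6]=31)
One optimal cutting: 6 + 3 → €31 + €12 = €43.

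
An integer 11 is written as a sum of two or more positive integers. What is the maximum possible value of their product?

54

Let m[k] be the best product for length k (with at least one cut). For each first piece i, the rest contributes max(k−i, m[k−i]).
m[2] = 1·max(1,0) = 1·1 = 1
m[3] = max(1·2, 2·1) = 2
m[4] = max(1·3, 2·2, 3·1) = 4
m[5] = max(1·4, 2·3, 3·2, 4·1) = 6
m[6] = max(1·6, 2·4, 3·3, 4·2, 5·1) = 9
m[7] = max(1·9, 2·6, 3·4, 4·3, 5·2, 6·1) = 12
m[8] = max(1·12, 2·9, 3·6, …, 6·2, 7·1) = 18
m[9] = max(1·18, 2·12, 3·9, …, 7·2, 8·1) = 27
m[10] = max(1·27, 2·18, 3·12, …, 8·2, 9·1) = 36
m[11] = max(1·36, 2·27, 3·18, …, 9·2, 10·1) = 54
One optimal split: 3 + 3 + 3 + 2; product 3·3·3·2 = 54.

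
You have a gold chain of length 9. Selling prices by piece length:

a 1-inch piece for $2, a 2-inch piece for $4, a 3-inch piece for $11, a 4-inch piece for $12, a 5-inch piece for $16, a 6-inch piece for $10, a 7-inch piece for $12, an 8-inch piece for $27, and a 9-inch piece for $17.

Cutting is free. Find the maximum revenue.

Let v[k] be the best obtainable value from length k. For each k, try every first piece i and keep the best of price[i] + v[k−i].
v[1] = 2
v[2] = 4  (first piece 1, then v[1]=2)
v[3] = 11
v[4] = 13  (first piece 1, then v[3]=11)
v[5] = 16
v[6] = 22  (first piece 3, then v[3]=11)
v[7] = 24  (first piece 1, then v[6]=22)
v[8] = 27  (first piece 3, then v[5]=16)
v[9] = 33  (first piece 3, then v[6]=22)
One optimal cutting: 3 + 3 + 3 → $11 + $11 + $11 = $33.

33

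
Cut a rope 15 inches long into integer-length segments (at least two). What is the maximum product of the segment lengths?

243

Fill P[k] for k=2..15: at each k try every first piece i and multiply by the better of (k−i) uncut or P[k−i].
P[2] = 1·max(1,0) = 1·1 = 1
P[3] = max(1·2, 2·1) = 2
P[4] = max(1·3, 2·2, 3·1) = 4
P[5] = max(1·4, 2·3, 3·2, 4·1) = 6
P[6] = max(1·6, 2·4, 3·3, 4·2, 5·1) = 9
P[7] = max(1·9, 2·6, 3·4, 4·3, 5·2, 6·1) = 12
P[8] = max(1·12, 2·9, 3·6, …, 6·2, 7·1) = 18
P[9] = max(1·18, 2·12, 3·9, …, 7·2, 8·1) = 27
P[10] = max(1·27, 2·18, 3·12, …, 8·2, 9·1) = 36
P[11] = max(1·36, 2·27, 3·18, …, 9·2, 10·1) = 54
P[12] = max(1·54, 2·36, 3·27, …, 10·2, 11·1) = 81
P[13] = max(1·81, 2·54, 3·36, …, 11·2, 12·1) = 108
P[14] = max(1·108, 2·81, 3·54, …, 12·2, 13·1) = 162
P[15] = max(1·162, 2·108, 3·81, …, 13·2, 14·1) = 243
One optimal split: 3 + 3 + 3 + 3 + 3; product 3·3·3·3·3 = 243.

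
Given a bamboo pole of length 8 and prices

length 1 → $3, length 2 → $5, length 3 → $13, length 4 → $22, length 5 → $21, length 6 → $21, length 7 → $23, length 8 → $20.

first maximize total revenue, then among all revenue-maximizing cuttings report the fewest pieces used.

Build r[k] bottom-up: r[k] = max over allowed piece i of (p[i] + r[k−i]).
r[1] = 3
r[2] = max(3+3, 5+0) = 6
r[3] = max(3+6, 5+3, 13+0) = 13
r[4] = max(3+13, 5+6, 13+3, 22+0) = 22
r[5] = max(3+22, 5+13, 13+6, 22+3, 21+0) = 25
r[6] = max(3+25, 5+22, 13+13, 22+6, 21+3, 21+0) = 28
r[7] = max(3+28, 5+25, 13+22, …, 21+3, 23+0) = 35
r[8] = max(3+35, 5+28, 13+25, …, 23+3, 20+0) = 44
Maximum revenue is $44.
Now minimize piece count subject to staying optimal: for each k, pieces[k] = 1 + min over i with p[i]+r[k−i]=r[k] of pieces[k−i].
pieces[5] = 2
pieces[6] = 3
pieces[7] = 2
pieces[8] = 2

2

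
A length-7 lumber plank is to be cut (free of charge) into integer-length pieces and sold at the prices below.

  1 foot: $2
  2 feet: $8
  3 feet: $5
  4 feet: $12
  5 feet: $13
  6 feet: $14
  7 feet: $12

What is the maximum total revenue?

26

Build r[k] bottom-up: r[k] = max over allowed piece i of (p[i] + r[k−i]).
r[1] = 2
r[2] = max(2+2, 8+0) = 8
r[3] = max(2+8, 8+2, 5+0) = 10
r[4] = max(2+10, 8+8, 5+2, 12+0) = 16
r[5] = max(2+16, 8+10, 5+8, 12+2, 13+0) = 18
r[6] = max(2+18, 8+16, 5+10, 12+8, 13+2, 14+0) = 24
r[7] = max(2+24, 8+18, 5+16, …, 14+2, 12+0) = 26
One optimal cutting: 2 + 2 + 2 + 1 → $8 + $8 + $8 + $2 = $26.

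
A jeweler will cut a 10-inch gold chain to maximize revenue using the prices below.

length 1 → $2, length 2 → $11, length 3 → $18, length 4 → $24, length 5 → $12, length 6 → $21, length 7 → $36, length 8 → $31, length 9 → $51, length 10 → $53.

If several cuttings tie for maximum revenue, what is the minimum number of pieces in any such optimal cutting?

Build r[k] bottom-up: r[k] = max over allowed piece i of (p[i] + r[k−i]).
r[1] = 2
r[2] = 11
r[3] = 18
r[4] = 24
r[5] = 29  (first piece 2, then r[3]=18)
r[6] = 36  (first piece 3, then r[3]=18)
r[7] = 42  (first piece 3, then r[4]=24)
r[8] = 48  (first piece 4, then r[4]=24)
r[9] = 54  (first piece 3, then r[6]=36)
r[10] = 60  (first piece 3, then r[7]=42)
Maximum revenue is $60.
Now minimize piece count subject to staying optimal: for each k, pieces[k] = 1 + min over i with p[i]+r[k−i]=r[k] of pieces[k−i].
pieces[7] = 2
pieces[8] = 2
pieces[9] = 3
pieces[10] = 3

3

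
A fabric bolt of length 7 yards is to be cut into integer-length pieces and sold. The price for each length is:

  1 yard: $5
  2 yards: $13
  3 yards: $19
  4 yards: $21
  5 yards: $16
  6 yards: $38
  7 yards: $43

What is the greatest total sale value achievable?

45

Let r[k] be the best obtainable value from length k. For each k, try every first piece i and keep the best of price[i] + r[k−i].
r[1] = 5
r[2] = max(5+5, 13+0) = 13
r[3] = max(5+13, 13+5, 19+0) = 19
r[4] = max(5+19, 13+13, 19+5, 21+0) = 26
r[5] = max(5+26, 13+19, 19+13, 21+5, 16+0) = 32
r[6] = max(5+32, 13+26, 19+19, 21+13, 16+5, 38+0) = 39
r[7] = max(5+39, 13+32, 19+26, …, 38+5, 43+0) = 45
One optimal cutting: 3 + 2 + 2 → $19 + $13 + $13 = $45.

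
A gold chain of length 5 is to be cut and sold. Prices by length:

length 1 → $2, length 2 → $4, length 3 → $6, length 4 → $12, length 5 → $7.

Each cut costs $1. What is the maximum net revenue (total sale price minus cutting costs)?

13

Consider every possible first cut. net[k] is the best of p[i]+net[k−i] over all sellable i≤k, charging 1 whenever i<k.
net[1] = 2
net[2] = max(2+2-1, 4+0) = 4
net[3] = max(2+4-1, 4+2-1, 6+0) = 6
net[4] = max(2+6-1, 4+4-1, 6+2-1, 12+0) = 12
net[5] = max(2+12-1, 4+6-1, 6+4-1, 12+2-1, 7+0) = 13
One optimal plan: pieces 4 + 1 (1 cut) → $14 − $1 = $13.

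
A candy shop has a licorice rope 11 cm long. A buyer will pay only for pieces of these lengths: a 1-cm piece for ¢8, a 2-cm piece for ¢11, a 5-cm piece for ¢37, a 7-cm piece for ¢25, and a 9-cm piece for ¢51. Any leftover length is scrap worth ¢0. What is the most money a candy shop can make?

88

Let best[k] be the best obtainable value from length k. For each k, try every first piece i and keep the best of price[i] + best[k−i].
best[1] = 8
best[2] = 16  (first piece 1, then best[1]=8)
best[3] = 24  (first piece 1, then best[2]=16)
best[4] = 32  (first piece 1, then best[3]=24)
best[5] = 40  (first piece 1, then best[4]=32)
best[6] = 48  (first piece 1, then best[5]=40)
best[7] = 56  (first piece 1, then best[6]=48)
best[8] = 64  (first piece 1, then best[7]=56)
best[9] = 72  (first piece 1, then best[8]=64)
best[10] = 80  (first piece 1, then best[9]=72)
best[11] = 88  (first piece 1, then best[10]=80)
One optimal cutting: 1 + 1 + 1 + 1 + 1 + 1 + 1 + 1 + 1 + 1 + 1 → ¢88.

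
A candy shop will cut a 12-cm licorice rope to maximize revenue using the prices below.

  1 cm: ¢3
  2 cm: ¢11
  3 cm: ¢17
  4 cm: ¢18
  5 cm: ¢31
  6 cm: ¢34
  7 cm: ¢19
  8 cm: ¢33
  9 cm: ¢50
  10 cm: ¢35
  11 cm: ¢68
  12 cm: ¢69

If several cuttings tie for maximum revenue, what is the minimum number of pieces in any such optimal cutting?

3

Consider every possible first cut. r[k] is the best of p[i]+r[k−i] over all sellable i≤k.
r[1] = 3
r[2] = 11
r[3] = 17
r[4] = 22  (first piece 2, then r[2]=11)
r[5] = 31
r[6] = 34  (first piece 1, then r[5]=31)
r[7] = 42  (first piece 2, then r[5]=31)
r[8] = 48  (first piece 3, then r[5]=31)
r[9] = 53  (first piece 2, then r[7]=42)
r[10] = 62  (first piece 5, then r[5]=31)
r[11] = 68
r[12] = 73  (first piece 2, then r[10]=62)
Maximum revenue is ¢73.
Now minimize piece count subject to staying optimal: for each k, pieces[k] = 1 + min over i with p[i]+r[k−i]=r[k] of pieces[k−i].
pieces[9] = 3
pieces[10] = 2
pieces[11] = 1
pieces[12] = 3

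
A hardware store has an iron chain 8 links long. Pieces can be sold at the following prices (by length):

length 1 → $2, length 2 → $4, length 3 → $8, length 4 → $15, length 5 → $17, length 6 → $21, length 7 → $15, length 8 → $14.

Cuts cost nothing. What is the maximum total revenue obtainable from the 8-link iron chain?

30

Let r[k] be the best obtainable value from length k. For each k, try every first piece i and keep the best of price[i] + r[k−i].
r[1] = 2
r[2] = 4  (first piece 1, then r[1]=2)
r[3] = 8
r[4] = 15
r[5] = 17  (first piece 1, then r[4]=15)
r[6] = 21
r[7] = 23  (first piece 1, then r[6]=21)
r[8] = 30  (first piece 4, then r[4]=15)
One optimal cutting: 4 + 4 → $15 + $15 = $30.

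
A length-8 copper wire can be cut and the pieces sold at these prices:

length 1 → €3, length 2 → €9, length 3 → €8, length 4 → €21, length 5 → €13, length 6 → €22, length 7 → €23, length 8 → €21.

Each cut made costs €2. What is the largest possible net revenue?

Build r[k] bottom-up: r[k] = max over allowed piece i of (p[i] + r[k−i]) − 2 per cut.
r[1] = 3
r[2] = max(3+3-2, 9+0) = 9
r[3] = max(3+9-2, 9+3-2, 8+0) = 10
r[4] = max(3+10-2, 9+9-2, 8+3-2, 21+0) = 21
r[5] = max(3+21-2, 9+10-2, 8+9-2, 21+3-2, 13+0) = 22
r[6] = max(3+22-2, 9+21-2, 8+10-2, 21+9-2, 13+3-2, 22+0) = 28
r[7] = max(3+28-2, 9+22-2, 8+21-2, …, 22+3-2, 23+0) = 29
r[8] = max(3+29-2, 9+28-2, 8+22-2, …, 23+3-2, 21+0) = 40
One optimal plan: pieces 4 + 4 (1 cut) → €42 − €2 = €40.

40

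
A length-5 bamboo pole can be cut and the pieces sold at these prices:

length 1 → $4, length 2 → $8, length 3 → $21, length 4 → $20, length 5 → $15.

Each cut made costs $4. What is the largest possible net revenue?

Consider every possible first cut. net[k] is the best of p[i]+net[k−i] over all sellable i≤k, charging 4 whenever i<k.
net[1] = 4
net[2] = max(4+4-4, 8+0) = 8
net[3] = max(4+8-4, 8+4-4, 21+0) = 21
net[4] = max(4+21-4, 8+8-4, 21+4-4, 20+0) = 21
net[5] = max(4+21-4, 8+21-4, 21+8-4, 20+4-4, 15+0) = 25
One optimal plan: pieces 3 + 2 (1 cut) → $29 − $4 = $25.

25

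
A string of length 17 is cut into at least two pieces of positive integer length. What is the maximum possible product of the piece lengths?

Let m[k] be the best product for length k (with at least one cut). For each first piece i, the rest contributes max(k−i, m[k−i]).
m[2] = 1*max(1,0) = 1*1 = 1
m[3] = max(1*2, 2*1) = 2
m[4] = max(1*3, 2*2, 3*1) = 4
m[5] = max(1*4, 2*3, 3*2, 4*1) = 6
m[6] = max(1*6, 2*4, 3*3, 4*2, 5*1) = 9
m[7] = max(1*9, 2*6, 3*4, 4*3, 5*2, 6*1) = 12
m[8] = max(1*12, 2*9, 3*6, …, 6*2, 7*1) = 18
m[9] = max(1*18, 2*12, 3*9, …, 7*2, 8*1) = 27
m[10] = max(1*27, 2*18, 3*12, …, 8*2, 9*1) = 36
m[11] = max(1*36, 2*27, 3*18, …, 9*2, 10*1) = 54
m[12] = max(1*54, 2*36, 3*27, …, 10*2, 11*1) = 81
m[13] = max(1*81, 2*54, 3*36, …, 11*2, 12*1) = 108
m[14] = max(1*108, 2*81, 3*54, …, 12*2, 13*1) = 162
m[15] = max(1*162, 2*108, 3*81, …, 13*2, 14*1) = 243
m[16] = max(1*243, 2*162, 3*108, …, 14*2, 15*1) = 324
m[17] = max(1*324, 2*243, 3*162, …, 15*2, 16*1) = 486
One optimal split: 3 + 3 + 3 + 3 + 3 + 2; product 3*3*3*3*3*2 = 486.

486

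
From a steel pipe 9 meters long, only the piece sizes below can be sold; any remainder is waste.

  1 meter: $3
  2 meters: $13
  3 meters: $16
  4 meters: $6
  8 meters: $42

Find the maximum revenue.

Let f[k] be the best obtainable value from length k. For each k, try every first piece i and keep the best of price[i] + f[k−i].
f[1] = 3
f[2] = 13
f[3] = 16  (first piece 1, then f[2]=13)
f[4] = 26  (first piece 2, then f[2]=13)
f[5] = 29  (first piece 1, then f[4]=26)
f[6] = 39  (first piece 2, then f[4]=26)
f[7] = 42  (first piece 1, then f[6]=39)
f[8] = 52  (first piece 2, then f[6]=39)
f[9] = 55  (first piece 1, then f[8]=52)
One optimal cutting: 2 + 2 + 2 + 2 + 1 → $55.

55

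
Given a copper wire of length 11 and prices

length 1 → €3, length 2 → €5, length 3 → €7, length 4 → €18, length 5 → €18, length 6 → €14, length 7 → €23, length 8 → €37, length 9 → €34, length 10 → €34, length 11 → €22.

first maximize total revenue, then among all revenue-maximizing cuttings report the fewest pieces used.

Let r[k] be the best obtainable value from length k. For each k, try every first piece i and keep the best of price[i] + r[k−i].
r[1] = 3
r[2] = max(3+3, 5+0) = 6
r[3] = max(3+6, 5+3, 7+0) = 9
r[4] = max(3+9, 5+6, 7+3, 18+0) = 18
r[5] = max(3+18, 5+9, 7+6, 18+3, 18+0) = 21
r[6] = max(3+21, 5+18, 7+9, 18+6, 18+3, 14+0) = 24
r[7] = max(3+24, 5+21, 7+18, …, 14+3, 23+0) = 27
r[8] = max(3+27, 5+24, 7+21, …, 23+3, 37+0) = 37
r[9] = max(3+37, 5+27, 7+24, …, 37+3, 34+0) = 40
r[10] = max(3+40, 5+37, 7+27, …, 34+3, 34+0) = 43
r[11] = max(3+43, 5+40, 7+37, …, 34+3, 22+0) = 46
Maximum revenue is €46.
Now minimize piece count subject to staying optimal: for each k, pieces[k] = 1 + min over i with p[i]+r[k−i]=r[k] of pieces[k−i].
pieces[8] = 1
pieces[9] = 2
pieces[10] = 3
pieces[11] = 4

4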